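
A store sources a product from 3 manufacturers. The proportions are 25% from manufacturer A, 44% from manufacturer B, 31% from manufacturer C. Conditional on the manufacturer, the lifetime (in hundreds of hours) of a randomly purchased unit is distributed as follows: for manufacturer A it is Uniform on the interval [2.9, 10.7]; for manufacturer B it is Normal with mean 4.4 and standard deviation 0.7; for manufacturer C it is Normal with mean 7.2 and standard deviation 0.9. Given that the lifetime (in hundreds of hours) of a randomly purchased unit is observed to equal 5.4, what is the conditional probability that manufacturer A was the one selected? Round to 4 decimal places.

Likelihoods f(5.4 | ·): A: 0.128205; B: 0.205426; C: 0.05999.
Posterior ∝ prior × likelihood. Numerator for A: 0.25·0.128205 = 0.0320513.
Normalizing constant: 0.25·0.128205 + 0.44·0.205426 + 0.31·0.05999 = 0.141035.
P(A | observation) = 0.0320513 / 0.141035 = 0.227257.

0.2273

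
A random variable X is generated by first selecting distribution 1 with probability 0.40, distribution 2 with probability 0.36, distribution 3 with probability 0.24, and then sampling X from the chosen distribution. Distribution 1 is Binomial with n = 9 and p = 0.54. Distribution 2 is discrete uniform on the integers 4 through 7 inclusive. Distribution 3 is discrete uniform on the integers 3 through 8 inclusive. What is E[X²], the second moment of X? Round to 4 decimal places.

For each component E[X²] = Var + (mean)², giving 1: 25.8552; 2: 31.5; 3: 33.1667.
Overall E[X²] = 0.4·25.8552 + 0.36·31.5 + 0.24·33.1667 = 29.6421.

29.6421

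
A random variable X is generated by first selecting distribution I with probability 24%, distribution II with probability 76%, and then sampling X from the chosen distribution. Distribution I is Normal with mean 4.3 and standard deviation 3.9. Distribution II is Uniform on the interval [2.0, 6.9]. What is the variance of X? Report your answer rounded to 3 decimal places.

5.175

Per component, I: μ=4.3, E[X²]=33.7; II: μ=4.45, E[X²]=21.8033.
E[X] = 0.24·4.3 + 0.76·4.45 = 4.414.
E[X²] = 0.24·33.7 + 0.76·21.8033 = 24.6585.
Var(X) = E[X²] − (E[X])² = 24.6585 − 19.4834 = 5.17514.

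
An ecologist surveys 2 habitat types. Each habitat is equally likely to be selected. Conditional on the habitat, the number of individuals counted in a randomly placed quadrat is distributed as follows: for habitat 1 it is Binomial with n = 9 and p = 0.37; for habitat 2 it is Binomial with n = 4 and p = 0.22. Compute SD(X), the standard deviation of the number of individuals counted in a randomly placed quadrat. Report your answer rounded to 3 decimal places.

1.701

Per component, 1: μ=3.33, E[X²]=13.1868; 2: μ=0.88, E[X²]=1.4608.
E[X] = 0.5·3.33 + 0.5·0.88 = 2.105.
E[X²] = 0.5·13.1868 + 0.5·1.4608 = 7.3238.
Var(X) = E[X²] − (E[X])² = 7.3238 − 4.43102 = 2.89278.
SD(X) = √2.89278 = 1.70082.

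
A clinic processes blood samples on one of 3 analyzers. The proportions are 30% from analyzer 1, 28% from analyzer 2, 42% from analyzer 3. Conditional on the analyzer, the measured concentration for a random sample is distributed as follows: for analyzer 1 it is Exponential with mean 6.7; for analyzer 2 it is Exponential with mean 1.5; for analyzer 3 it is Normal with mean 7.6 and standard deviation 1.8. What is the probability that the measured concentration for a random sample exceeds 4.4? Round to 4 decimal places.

0.5746

Conditional on each analyzer, P(X > 4.4): 1: 0.518551; 2: 0.0532193; 3: 0.96228.
By total probability, P(X > 4.4) = 0.3·0.518551 + 0.28·0.0532193 + 0.42·0.96228 = 0.574624.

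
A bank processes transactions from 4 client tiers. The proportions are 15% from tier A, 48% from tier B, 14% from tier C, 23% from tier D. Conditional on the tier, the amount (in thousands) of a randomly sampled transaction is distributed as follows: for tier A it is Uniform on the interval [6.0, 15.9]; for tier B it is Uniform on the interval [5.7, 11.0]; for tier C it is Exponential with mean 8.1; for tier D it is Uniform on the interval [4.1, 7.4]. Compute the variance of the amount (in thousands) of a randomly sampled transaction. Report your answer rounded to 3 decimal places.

14.261

Per component, A: μ=10.95, E[X²]=128.07; B: μ=8.35, E[X²]=72.0633; C: μ=8.1, E[X²]=131.22; D: μ=5.75, E[X²]=33.97.
E[X] = 0.15·10.95 + 0.48·8.35 + 0.14·8.1 + 0.23·5.75 = 8.107.
E[X²] = 0.15·128.07 + 0.48·72.0633 + 0.14·131.22 + 0.23·33.97 = 79.9848.
Var(X) = E[X²] − (E[X])² = 79.9848 − 65.7234 = 14.2614.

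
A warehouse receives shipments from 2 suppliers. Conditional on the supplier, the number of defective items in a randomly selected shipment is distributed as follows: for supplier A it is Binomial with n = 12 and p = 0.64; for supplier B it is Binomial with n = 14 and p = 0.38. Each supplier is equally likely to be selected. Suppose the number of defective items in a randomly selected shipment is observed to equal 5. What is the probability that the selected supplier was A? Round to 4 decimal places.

Likelihoods P(X=5 | ·): A: 0.0666412; B: 0.214737.
Posterior ∝ prior × likelihood. Numerator for A: 0.5·0.0666412 = 0.0333206.
Normalizing constant: 0.5·0.0666412 + 0.5·0.214737 = 0.140689.
P(A | observation) = 0.0333206 / 0.140689 = 0.236838.

0.2368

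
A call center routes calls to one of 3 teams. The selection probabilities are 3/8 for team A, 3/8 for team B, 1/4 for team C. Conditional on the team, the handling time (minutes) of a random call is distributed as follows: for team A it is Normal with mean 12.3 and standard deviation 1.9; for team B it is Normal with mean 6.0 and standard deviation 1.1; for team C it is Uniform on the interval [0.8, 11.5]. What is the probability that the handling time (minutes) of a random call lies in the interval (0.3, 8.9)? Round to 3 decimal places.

0.576

Conditional on each team, P(0.3 < X < 8.9): A: 0.0367693; B: 0.99581; C: 0.757009.
By total probability, P(0.3 < X < 8.9) = 0.375·0.0367693 + 0.375·0.99581 + 0.25·0.757009 = 0.57647.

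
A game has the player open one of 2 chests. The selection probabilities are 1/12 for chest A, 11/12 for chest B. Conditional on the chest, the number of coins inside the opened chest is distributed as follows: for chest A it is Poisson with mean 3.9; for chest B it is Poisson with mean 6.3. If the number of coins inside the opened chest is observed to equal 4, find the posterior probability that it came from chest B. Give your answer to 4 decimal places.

0.8717

Likelihoods P(X=4 | ·): A: 0.195119; B: 0.12053.
Posterior ∝ prior × likelihood. Numerator for B: 0.916667·0.12053 = 0.110486.
Normalizing constant: 0.0833333·0.195119 + 0.916667·0.12053 = 0.126746.
P(B | observation) = 0.110486 / 0.126746 = 0.871713.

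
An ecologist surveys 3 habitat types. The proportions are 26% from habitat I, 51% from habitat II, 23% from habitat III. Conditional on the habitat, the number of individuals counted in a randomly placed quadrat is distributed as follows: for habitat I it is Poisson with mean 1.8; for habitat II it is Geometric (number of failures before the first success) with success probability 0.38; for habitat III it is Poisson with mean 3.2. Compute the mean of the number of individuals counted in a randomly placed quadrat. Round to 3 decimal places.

2.036

Component means — I: 1.8; II: 1.63158; III: 3.2.
E[X] = 0.26·1.8 + 0.51·1.63158 + 0.23·3.2 = 2.03611.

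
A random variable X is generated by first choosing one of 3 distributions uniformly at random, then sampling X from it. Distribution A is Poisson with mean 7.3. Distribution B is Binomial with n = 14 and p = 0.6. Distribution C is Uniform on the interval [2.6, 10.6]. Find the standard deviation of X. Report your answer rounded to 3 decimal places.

2.425

Per component, A: μ=7.3, E[X²]=60.59; B: μ=8.4, E[X²]=73.92; C: μ=6.6, E[X²]=48.8933.
E[X] = 0.333333·7.3 + 0.333333·8.4 + 0.333333·6.6 = 7.43333.
E[X²] = 0.333333·60.59 + 0.333333·73.92 + 0.333333·48.8933 = 61.1344.
Var(X) = E[X²] − (E[X])² = 61.1344 − 55.2544 = 5.88.
SD(X) = √5.88 = 2.42487.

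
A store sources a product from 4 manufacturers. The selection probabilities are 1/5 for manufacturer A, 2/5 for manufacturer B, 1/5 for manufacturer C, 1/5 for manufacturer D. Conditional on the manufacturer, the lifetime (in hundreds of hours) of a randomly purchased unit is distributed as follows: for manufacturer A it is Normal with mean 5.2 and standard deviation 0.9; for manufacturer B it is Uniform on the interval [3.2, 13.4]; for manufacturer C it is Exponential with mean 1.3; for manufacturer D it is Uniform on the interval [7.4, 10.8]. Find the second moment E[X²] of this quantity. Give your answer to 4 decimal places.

For each component E[X²] = Var + (mean)², giving A: 27.85; B: 77.56; C: 3.38; D: 83.7733.
Overall E[X²] = 0.2·27.85 + 0.4·77.56 + 0.2·3.38 + 0.2·83.7733 = 54.0247.

54.0247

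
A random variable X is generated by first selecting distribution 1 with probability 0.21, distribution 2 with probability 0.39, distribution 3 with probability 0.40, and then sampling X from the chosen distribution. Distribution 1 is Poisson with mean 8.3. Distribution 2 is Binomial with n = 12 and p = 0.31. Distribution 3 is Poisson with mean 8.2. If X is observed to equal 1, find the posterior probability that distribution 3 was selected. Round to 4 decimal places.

0.0349

Likelihoods P(X=1 | ·): 1: 0.00206269; 2: 0.0627889; 3: 0.00225216.
Posterior ∝ prior × likelihood. Numerator for 3: 0.4·0.00225216 = 0.000900864.
Normalizing constant: 0.21·0.00206269 + 0.39·0.0627889 + 0.4·0.00225216 = 0.0258217.
P(3 | observation) = 0.000900864 / 0.0258217 = 0.0348879.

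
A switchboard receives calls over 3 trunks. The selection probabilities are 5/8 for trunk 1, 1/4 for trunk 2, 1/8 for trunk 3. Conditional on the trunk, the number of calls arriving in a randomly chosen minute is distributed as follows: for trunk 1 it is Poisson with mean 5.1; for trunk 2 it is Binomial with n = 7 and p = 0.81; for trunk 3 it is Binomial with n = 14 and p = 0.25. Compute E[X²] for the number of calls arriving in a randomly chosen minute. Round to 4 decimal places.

For each component E[X²] = Var + (mean)², giving 1: 31.11; 2: 33.2262; 3: 14.875.
Overall E[X²] = 0.625·31.11 + 0.25·33.2262 + 0.125·14.875 = 29.6097.

29.6097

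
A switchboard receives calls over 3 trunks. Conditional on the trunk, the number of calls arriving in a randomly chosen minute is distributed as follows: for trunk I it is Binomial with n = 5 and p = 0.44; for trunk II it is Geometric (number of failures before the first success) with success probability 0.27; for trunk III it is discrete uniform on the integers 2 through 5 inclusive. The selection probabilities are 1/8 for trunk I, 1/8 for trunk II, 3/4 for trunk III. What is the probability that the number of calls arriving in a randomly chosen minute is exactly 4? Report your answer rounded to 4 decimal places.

Conditional on each trunk, P(X = 4): I: 0.104947; II: 0.0766753; III: 0.25.
By total probability, P(X = 4) = 0.125·0.104947 + 0.125·0.0766753 + 0.75·0.25 = 0.210203.

0.2102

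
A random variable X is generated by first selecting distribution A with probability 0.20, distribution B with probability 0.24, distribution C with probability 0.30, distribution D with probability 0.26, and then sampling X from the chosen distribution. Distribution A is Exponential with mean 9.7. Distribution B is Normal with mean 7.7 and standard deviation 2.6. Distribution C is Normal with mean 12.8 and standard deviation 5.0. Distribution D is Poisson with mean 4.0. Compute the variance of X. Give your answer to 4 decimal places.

40.2058

Per component, A: μ=9.7, E[X²]=188.18; B: μ=7.7, E[X²]=66.05; C: μ=12.8, E[X²]=188.84; D: μ=4, E[X²]=20.
E[X] = 0.2·9.7 + 0.24·7.7 + 0.3·12.8 + 0.26·4 = 8.668.
E[X²] = 0.2·188.18 + 0.24·66.05 + 0.3·188.84 + 0.26·20 = 115.34.
Var(X) = E[X²] − (E[X])² = 115.34 − 75.1342 = 40.2058.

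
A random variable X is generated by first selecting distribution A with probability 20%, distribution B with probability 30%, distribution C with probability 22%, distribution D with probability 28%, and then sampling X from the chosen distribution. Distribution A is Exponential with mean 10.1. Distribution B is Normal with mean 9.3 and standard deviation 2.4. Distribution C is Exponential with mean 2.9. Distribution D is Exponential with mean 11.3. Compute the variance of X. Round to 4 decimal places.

Per component, A: μ=10.1, E[X²]=204.02; B: μ=9.3, E[X²]=92.25; C: μ=2.9, E[X²]=16.82; D: μ=11.3, E[X²]=255.38.
E[X] = 0.2·10.1 + 0.3·9.3 + 0.22·2.9 + 0.28·11.3 = 8.612.
E[X²] = 0.2·204.02 + 0.3·92.25 + 0.22·16.82 + 0.28·255.38 = 143.686.
Var(X) = E[X²] − (E[X])² = 143.686 − 74.1665 = 69.5193.

69.5193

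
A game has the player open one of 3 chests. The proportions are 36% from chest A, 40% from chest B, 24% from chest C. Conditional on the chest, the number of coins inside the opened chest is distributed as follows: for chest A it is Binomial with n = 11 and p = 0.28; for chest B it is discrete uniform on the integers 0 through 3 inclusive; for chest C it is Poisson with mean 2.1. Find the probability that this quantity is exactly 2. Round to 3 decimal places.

0.246

Conditional on each chest, P(X = 2): A: 0.224218; B: 0.25; C: 0.270016.
By total probability, P(X = 2) = 0.36·0.224218 + 0.4·0.25 + 0.24·0.270016 = 0.245523.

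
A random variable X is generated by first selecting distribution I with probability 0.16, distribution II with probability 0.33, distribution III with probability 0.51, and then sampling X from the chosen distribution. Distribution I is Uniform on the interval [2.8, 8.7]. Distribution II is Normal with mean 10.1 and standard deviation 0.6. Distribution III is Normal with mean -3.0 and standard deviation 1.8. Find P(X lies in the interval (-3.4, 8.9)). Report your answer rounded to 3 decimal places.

0.467

Conditional on each component, P(-3.4 < X < 8.9): I: 1; II: 0.0227501; III: 0.58793.
By total probability, P(-3.4 < X < 8.9) = 0.16·1 + 0.33·0.0227501 + 0.51·0.58793 = 0.467352.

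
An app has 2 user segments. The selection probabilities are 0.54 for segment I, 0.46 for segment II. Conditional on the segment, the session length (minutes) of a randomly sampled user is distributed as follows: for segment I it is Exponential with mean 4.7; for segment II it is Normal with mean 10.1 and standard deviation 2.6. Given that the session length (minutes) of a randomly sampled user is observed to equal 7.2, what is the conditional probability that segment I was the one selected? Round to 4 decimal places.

Likelihoods f(7.2 | ·): I: 0.0459833; II: 0.0823735.
Posterior ∝ prior × likelihood. Numerator for I: 0.54·0.0459833 = 0.024831.
Normalizing constant: 0.54·0.0459833 + 0.46·0.0823735 = 0.0627228.
P(I | observation) = 0.024831 / 0.0627228 = 0.395884.

0.3959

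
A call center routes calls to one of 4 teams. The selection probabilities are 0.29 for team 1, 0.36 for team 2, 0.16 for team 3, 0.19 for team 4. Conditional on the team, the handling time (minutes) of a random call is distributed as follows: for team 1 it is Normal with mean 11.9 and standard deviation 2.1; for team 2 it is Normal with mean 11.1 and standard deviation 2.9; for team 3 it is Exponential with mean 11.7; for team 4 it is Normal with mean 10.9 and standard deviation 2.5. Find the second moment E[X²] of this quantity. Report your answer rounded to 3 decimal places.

157.295

For each component E[X²] = Var + (mean)², giving 1: 146.02; 2: 131.62; 3: 273.78; 4: 125.06.
Overall E[X²] = 0.29·146.02 + 0.36·131.62 + 0.16·273.78 + 0.19·125.06 = 157.295.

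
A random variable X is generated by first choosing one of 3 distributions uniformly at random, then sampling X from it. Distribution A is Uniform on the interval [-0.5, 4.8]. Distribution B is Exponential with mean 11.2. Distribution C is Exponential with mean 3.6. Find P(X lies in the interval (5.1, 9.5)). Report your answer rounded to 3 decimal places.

Conditional on each component, P(5.1 < X < 9.5): A: 0; B: 0.206043; C: 0.17108.
By total probability, P(5.1 < X < 9.5) = 0.333333·0 + 0.333333·0.206043 + 0.333333·0.17108 = 0.125708.

0.126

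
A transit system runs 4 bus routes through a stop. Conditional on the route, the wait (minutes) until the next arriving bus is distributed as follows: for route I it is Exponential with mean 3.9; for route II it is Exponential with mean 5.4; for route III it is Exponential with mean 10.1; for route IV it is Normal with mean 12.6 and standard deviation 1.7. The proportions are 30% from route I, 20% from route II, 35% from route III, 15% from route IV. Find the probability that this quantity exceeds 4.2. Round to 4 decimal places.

Conditional on each route, P(X > 4.2): I: 0.340642; II: 0.459426; III: 0.659785; IV: 1.
By total probability, P(X > 4.2) = 0.3·0.340642 + 0.2·0.459426 + 0.35·0.659785 + 0.15·1 = 0.575002.

0.5750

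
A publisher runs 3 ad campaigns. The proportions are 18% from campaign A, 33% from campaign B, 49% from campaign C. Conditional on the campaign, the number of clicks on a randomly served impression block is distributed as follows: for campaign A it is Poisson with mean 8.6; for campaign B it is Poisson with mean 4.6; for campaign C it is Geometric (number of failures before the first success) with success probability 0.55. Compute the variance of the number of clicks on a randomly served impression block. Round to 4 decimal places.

Per component, A: μ=8.6, E[X²]=82.56; B: μ=4.6, E[X²]=25.76; C: μ=0.818182, E[X²]=2.15702.
E[X] = 0.18·8.6 + 0.33·4.6 + 0.49·0.818182 = 3.46691.
E[X²] = 0.18·82.56 + 0.33·25.76 + 0.49·2.15702 = 24.4185.
Var(X) = E[X²] − (E[X])² = 24.4185 − 12.0195 = 12.3991.

12.3991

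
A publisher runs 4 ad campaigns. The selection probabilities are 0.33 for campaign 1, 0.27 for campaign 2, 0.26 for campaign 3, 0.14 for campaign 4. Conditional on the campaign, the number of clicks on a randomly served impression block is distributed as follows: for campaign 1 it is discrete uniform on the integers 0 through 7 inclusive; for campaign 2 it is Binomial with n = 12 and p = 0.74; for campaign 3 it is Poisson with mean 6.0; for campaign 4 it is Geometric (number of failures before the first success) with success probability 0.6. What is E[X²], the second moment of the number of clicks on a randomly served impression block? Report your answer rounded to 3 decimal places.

38.827

For each component E[X²] = Var + (mean)², giving 1: 17.5; 2: 81.1632; 3: 42; 4: 1.55556.
Overall E[X²] = 0.33·17.5 + 0.27·81.1632 + 0.26·42 + 0.14·1.55556 = 38.8268.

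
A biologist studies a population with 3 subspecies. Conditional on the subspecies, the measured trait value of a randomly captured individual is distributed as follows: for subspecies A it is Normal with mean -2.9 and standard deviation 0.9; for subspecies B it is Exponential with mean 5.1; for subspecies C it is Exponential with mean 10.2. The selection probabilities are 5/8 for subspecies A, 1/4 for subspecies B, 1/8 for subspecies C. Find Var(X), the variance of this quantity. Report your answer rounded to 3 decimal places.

44.234

Per component, A: μ=-2.9, E[X²]=9.22; B: μ=5.1, E[X²]=52.02; C: μ=10.2, E[X²]=208.08.
E[X] = 0.625·-2.9 + 0.25·5.1 + 0.125·10.2 = 0.7375.
E[X²] = 0.625·9.22 + 0.25·52.02 + 0.125·208.08 = 44.7775.
Var(X) = E[X²] − (E[X])² = 44.7775 − 0.543906 = 44.2336.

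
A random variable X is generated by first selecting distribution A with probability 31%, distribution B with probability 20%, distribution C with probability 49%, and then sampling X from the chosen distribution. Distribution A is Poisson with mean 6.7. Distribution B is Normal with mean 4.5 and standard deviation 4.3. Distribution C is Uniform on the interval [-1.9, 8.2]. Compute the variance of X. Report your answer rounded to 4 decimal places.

12.3334

Per component, A: μ=6.7, E[X²]=51.59; B: μ=4.5, E[X²]=38.74; C: μ=3.15, E[X²]=18.4233.
E[X] = 0.31·6.7 + 0.2·4.5 + 0.49·3.15 = 4.5205.
E[X²] = 0.31·51.59 + 0.2·38.74 + 0.49·18.4233 = 32.7683.
Var(X) = E[X²] − (E[X])² = 32.7683 − 20.4349 = 12.3334.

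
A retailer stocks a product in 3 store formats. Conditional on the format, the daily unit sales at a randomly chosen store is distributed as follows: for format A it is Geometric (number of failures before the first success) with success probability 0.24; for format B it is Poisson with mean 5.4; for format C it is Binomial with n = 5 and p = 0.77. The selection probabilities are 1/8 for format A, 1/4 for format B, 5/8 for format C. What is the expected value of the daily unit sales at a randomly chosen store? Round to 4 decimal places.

4.1521

Component means — A: 3.16667; B: 5.4; C: 3.85.
E[X] = 0.125·3.16667 + 0.25·5.4 + 0.625·3.85 = 4.15208.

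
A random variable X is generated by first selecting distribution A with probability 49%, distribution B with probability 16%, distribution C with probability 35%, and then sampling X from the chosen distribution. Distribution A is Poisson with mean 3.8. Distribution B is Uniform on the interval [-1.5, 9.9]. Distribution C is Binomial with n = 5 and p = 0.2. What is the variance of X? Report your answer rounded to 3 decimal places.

Per component, A: μ=3.8, E[X²]=18.24; B: μ=4.2, E[X²]=28.47; C: μ=1, E[X²]=1.8.
E[X] = 0.49·3.8 + 0.16·4.2 + 0.35·1 = 2.884.
E[X²] = 0.49·18.24 + 0.16·28.47 + 0.35·1.8 = 14.1228.
Var(X) = E[X²] − (E[X])² = 14.1228 − 8.31746 = 5.80534.

5.805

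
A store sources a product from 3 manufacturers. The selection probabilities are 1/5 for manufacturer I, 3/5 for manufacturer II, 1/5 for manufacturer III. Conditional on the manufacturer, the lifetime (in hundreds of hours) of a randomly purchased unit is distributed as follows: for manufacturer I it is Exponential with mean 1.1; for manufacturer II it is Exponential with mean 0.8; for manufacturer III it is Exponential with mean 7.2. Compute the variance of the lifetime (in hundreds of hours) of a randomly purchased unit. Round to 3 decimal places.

Per component, I: μ=1.1, E[X²]=2.42; II: μ=0.8, E[X²]=1.28; III: μ=7.2, E[X²]=103.68.
E[X] = 0.2·1.1 + 0.6·0.8 + 0.2·7.2 = 2.14.
E[X²] = 0.2·2.42 + 0.6·1.28 + 0.2·103.68 = 21.988.
Var(X) = E[X²] − (E[X])² = 21.988 − 4.5796 = 17.4084.

17.408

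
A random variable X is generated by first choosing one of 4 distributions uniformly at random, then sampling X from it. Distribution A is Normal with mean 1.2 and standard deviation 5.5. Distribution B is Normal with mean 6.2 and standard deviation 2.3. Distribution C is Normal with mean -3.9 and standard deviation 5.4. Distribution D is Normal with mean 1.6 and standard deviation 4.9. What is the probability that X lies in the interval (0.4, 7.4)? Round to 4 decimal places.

0.4486

Conditional on each component, P(0.4 < X < 7.4): A: 0.42801; B: 0.693235; C: 0.194737; D: 0.478461.
By total probability, P(0.4 < X < 7.4) = 0.25·0.42801 + 0.25·0.693235 + 0.25·0.194737 + 0.25·0.478461 = 0.448611.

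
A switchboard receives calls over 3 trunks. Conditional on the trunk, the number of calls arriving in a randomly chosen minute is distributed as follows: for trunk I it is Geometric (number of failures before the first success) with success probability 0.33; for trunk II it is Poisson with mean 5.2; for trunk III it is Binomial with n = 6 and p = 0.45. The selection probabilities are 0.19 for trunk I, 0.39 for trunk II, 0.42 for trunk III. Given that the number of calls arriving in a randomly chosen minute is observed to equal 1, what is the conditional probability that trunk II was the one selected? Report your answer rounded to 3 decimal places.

Likelihoods P(X=1 | ·): I: 0.2211; II: 0.0286861; III: 0.135887.
Posterior ∝ prior × likelihood. Numerator for II: 0.39·0.0286861 = 0.0111876.
Normalizing constant: 0.19·0.2211 + 0.39·0.0286861 + 0.42·0.135887 = 0.110269.
P(II | observation) = 0.0111876 / 0.110269 = 0.101457.

0.101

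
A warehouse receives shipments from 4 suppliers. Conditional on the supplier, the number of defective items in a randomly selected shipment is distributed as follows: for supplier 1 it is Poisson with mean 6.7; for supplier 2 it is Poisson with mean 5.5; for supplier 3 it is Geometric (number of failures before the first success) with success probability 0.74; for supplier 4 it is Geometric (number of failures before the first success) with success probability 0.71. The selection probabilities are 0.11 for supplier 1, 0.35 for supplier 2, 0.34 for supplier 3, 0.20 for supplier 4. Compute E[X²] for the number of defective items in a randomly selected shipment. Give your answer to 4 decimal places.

For each component E[X²] = Var + (mean)², giving 1: 51.59; 2: 35.75; 3: 0.598247; 4: 0.742115.
Overall E[X²] = 0.11·51.59 + 0.35·35.75 + 0.34·0.598247 + 0.2·0.742115 = 18.5392.

18.5392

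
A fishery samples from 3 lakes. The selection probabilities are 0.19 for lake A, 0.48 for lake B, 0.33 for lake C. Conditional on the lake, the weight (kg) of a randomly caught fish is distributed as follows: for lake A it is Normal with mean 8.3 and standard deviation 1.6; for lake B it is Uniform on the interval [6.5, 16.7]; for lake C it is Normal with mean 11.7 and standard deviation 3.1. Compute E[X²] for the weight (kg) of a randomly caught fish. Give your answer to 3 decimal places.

130.671

For each component E[X²] = Var + (mean)², giving A: 71.45; B: 143.23; C: 146.5.
Overall E[X²] = 0.19·71.45 + 0.48·143.23 + 0.33·146.5 = 130.671.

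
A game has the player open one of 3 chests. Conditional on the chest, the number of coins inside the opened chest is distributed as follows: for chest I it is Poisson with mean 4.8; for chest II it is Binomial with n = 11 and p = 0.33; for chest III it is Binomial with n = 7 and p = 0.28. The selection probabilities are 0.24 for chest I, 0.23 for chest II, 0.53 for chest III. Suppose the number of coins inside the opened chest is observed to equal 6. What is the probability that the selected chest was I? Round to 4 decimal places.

0.6287

Likelihoods P(X=6 | ·): I: 0.139798; II: 0.0805563; III: 0.00242873.
Posterior ∝ prior × likelihood. Numerator for I: 0.24·0.139798 = 0.0335516.
Normalizing constant: 0.24·0.139798 + 0.23·0.0805563 + 0.53·0.00242873 = 0.0533667.
P(I | observation) = 0.0335516 / 0.0533667 = 0.628698.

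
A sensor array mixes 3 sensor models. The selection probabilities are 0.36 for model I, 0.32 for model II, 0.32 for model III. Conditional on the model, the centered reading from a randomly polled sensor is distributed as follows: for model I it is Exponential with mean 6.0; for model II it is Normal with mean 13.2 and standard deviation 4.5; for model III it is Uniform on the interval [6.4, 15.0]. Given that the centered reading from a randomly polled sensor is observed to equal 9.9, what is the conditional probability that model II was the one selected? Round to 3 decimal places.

0.308

Likelihoods f(9.9 | ·): I: 0.0320083; II: 0.0677518; III: 0.116279.
Posterior ∝ prior × likelihood. Numerator for II: 0.32·0.0677518 = 0.0216806.
Normalizing constant: 0.36·0.0320083 + 0.32·0.0677518 + 0.32·0.116279 = 0.0704129.
P(II | observation) = 0.0216806 / 0.0704129 = 0.307906.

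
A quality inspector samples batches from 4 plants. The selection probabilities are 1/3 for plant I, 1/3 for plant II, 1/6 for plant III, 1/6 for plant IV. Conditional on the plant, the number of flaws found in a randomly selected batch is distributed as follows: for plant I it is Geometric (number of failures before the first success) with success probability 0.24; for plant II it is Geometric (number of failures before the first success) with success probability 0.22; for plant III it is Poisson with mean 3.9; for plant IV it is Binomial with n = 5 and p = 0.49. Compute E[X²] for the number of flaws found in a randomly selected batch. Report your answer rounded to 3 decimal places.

For each component E[X²] = Var + (mean)², giving I: 23.2222; II: 28.686; III: 19.11; IV: 7.252.
Overall E[X²] = 0.333333·23.2222 + 0.333333·28.686 + 0.166667·19.11 + 0.166667·7.252 = 21.6964.

21.696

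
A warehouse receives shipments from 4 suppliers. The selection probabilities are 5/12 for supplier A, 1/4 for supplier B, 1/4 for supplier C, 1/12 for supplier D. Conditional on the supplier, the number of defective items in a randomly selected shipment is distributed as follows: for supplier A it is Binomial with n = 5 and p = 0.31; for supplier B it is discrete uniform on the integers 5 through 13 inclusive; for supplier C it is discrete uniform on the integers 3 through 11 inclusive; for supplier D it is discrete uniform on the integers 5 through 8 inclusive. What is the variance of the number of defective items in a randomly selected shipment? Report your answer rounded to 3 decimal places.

13.995

Per component, A: μ=1.55, E[X²]=3.472; B: μ=9, E[X²]=87.6667; C: μ=7, E[X²]=55.6667; D: μ=6.5, E[X²]=43.5.
E[X] = 0.416667·1.55 + 0.25·9 + 0.25·7 + 0.0833333·6.5 = 5.1875.
E[X²] = 0.416667·3.472 + 0.25·87.6667 + 0.25·55.6667 + 0.0833333·43.5 = 40.905.
Var(X) = E[X²] − (E[X])² = 40.905 − 26.9102 = 13.9948.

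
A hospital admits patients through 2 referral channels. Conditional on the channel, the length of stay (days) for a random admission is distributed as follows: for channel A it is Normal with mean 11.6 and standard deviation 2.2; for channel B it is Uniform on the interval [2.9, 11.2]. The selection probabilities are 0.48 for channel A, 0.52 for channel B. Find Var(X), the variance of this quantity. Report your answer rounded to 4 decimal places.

10.4758

Per component, A: μ=11.6, E[X²]=139.4; B: μ=7.05, E[X²]=55.4433.
E[X] = 0.48·11.6 + 0.52·7.05 = 9.234.
E[X²] = 0.48·139.4 + 0.52·55.4433 = 95.7425.
Var(X) = E[X²] − (E[X])² = 95.7425 − 85.2668 = 10.4758.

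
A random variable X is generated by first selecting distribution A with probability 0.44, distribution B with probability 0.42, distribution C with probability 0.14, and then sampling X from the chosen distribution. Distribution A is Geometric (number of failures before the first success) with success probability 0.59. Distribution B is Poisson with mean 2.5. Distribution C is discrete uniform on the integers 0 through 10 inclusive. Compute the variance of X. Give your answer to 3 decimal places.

5.080

Per component, A: μ=0.694915, E[X²]=1.66073; B: μ=2.5, E[X²]=8.75; C: μ=5, E[X²]=35.
E[X] = 0.44·0.694915 + 0.42·2.5 + 0.14·5 = 2.05576.
E[X²] = 0.44·1.66073 + 0.42·8.75 + 0.14·35 = 9.30572.
Var(X) = E[X²] − (E[X])² = 9.30572 − 4.22616 = 5.07956.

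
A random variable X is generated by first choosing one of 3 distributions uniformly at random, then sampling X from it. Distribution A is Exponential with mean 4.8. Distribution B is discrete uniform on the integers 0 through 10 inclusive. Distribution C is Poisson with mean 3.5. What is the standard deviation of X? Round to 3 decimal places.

Per component, A: μ=4.8, E[X²]=46.08; B: μ=5, E[X²]=35; C: μ=3.5, E[X²]=15.75.
E[X] = 0.333333·4.8 + 0.333333·5 + 0.333333·3.5 = 4.43333.
E[X²] = 0.333333·46.08 + 0.333333·35 + 0.333333·15.75 = 32.2767.
Var(X) = E[X²] − (E[X])² = 32.2767 − 19.6544 = 12.6222.
SD(X) = √12.6222 = 3.55278.

3.553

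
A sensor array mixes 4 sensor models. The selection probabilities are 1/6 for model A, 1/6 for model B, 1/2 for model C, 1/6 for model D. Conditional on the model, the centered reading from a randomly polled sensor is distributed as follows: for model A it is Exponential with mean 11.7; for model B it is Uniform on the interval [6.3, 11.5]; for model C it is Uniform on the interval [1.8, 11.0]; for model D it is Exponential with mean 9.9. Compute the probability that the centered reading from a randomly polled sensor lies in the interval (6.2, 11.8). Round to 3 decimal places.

Conditional on each model, P(6.2 < X < 11.8): A: 0.223907; B: 1; C: 0.521739; D: 0.230948.
By total probability, P(6.2 < X < 11.8) = 0.166667·0.223907 + 0.166667·1 + 0.5·0.521739 + 0.166667·0.230948 = 0.503345.

0.503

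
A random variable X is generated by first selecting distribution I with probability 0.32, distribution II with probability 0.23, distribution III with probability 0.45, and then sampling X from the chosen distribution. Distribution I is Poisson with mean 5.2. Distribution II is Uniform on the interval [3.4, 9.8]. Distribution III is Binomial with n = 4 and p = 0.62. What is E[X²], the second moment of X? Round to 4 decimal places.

For each component E[X²] = Var + (mean)², giving I: 32.24; II: 46.9733; III: 7.0928.
Overall E[X²] = 0.32·32.24 + 0.23·46.9733 + 0.45·7.0928 = 24.3124.

24.3124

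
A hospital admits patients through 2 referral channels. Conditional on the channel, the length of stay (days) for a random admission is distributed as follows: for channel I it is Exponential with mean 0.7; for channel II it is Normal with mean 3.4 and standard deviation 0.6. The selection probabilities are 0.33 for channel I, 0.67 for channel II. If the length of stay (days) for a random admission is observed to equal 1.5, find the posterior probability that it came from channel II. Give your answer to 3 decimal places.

Likelihoods f(1.5 | ·): I: 0.167599; II: 0.00441829.
Posterior ∝ prior × likelihood. Numerator for II: 0.67·0.00441829 = 0.00296026.
Normalizing constant: 0.33·0.167599 + 0.67·0.00441829 = 0.0582679.
P(II | observation) = 0.00296026 / 0.0582679 = 0.0508043.

0.051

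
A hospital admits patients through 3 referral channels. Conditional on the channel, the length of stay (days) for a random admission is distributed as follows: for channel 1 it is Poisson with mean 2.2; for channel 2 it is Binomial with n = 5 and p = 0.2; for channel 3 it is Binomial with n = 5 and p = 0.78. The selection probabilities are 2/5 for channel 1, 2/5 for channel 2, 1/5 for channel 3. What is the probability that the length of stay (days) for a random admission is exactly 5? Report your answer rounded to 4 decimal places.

0.0769

Conditional on each channel, P(X = 5): 1: 0.0475866; 2: 0.00032; 3: 0.288717.
By total probability, P(X = 5) = 0.4·0.0475866 + 0.4·0.00032 + 0.2·0.288717 = 0.0769061.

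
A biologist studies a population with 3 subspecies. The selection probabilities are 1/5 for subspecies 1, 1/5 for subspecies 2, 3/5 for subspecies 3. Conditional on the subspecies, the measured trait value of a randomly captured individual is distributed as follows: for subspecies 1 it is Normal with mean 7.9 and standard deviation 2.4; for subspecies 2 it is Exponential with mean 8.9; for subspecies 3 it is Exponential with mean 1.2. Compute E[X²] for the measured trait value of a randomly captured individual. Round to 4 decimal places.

47.0460

For each component E[X²] = Var + (mean)², giving 1: 68.17; 2: 158.42; 3: 2.88.
Overall E[X²] = 0.2·68.17 + 0.2·158.42 + 0.6·2.88 = 47.046.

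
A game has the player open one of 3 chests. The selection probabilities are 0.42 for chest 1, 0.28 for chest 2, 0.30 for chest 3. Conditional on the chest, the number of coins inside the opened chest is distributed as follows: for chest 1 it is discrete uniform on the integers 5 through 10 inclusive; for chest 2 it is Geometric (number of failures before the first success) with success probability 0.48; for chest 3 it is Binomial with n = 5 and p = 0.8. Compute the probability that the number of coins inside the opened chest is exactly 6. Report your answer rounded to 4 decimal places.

Conditional on each chest, P(X = 6): 1: 0.166667; 2: 0.00948989; 3: 0.
By total probability, P(X = 6) = 0.42·0.166667 + 0.28·0.00948989 + 0.3·0 = 0.0726572.

0.0727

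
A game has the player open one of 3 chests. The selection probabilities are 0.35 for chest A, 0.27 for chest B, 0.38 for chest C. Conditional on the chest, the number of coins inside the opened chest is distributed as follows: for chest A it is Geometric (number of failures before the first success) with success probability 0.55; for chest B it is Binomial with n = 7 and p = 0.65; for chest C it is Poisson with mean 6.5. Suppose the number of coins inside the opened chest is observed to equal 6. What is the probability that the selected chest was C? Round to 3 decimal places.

0.538

Likelihoods P(X=6 | ·): A: 0.00456707; B: 0.184776; C: 0.157483.
Posterior ∝ prior × likelihood. Numerator for C: 0.38·0.157483 = 0.0598435.
Normalizing constant: 0.35·0.00456707 + 0.27·0.184776 + 0.38·0.157483 = 0.111332.
P(C | observation) = 0.0598435 / 0.111332 = 0.537525.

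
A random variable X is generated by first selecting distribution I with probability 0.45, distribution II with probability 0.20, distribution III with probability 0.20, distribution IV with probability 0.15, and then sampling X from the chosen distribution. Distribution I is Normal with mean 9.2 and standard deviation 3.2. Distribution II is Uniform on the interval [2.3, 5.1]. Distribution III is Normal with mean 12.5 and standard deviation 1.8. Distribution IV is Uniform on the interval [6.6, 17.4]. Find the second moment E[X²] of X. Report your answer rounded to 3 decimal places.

For each component E[X²] = Var + (mean)², giving I: 94.88; II: 14.3433; III: 159.49; IV: 153.72.
Overall E[X²] = 0.45·94.88 + 0.2·14.3433 + 0.2·159.49 + 0.15·153.72 = 100.521.

100.521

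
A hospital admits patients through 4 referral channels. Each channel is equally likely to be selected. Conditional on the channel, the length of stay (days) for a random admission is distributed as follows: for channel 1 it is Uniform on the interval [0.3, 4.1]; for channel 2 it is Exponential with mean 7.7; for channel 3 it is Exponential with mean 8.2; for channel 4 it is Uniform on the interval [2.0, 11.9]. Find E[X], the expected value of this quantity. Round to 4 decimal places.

Component means — 1: 2.2; 2: 7.7; 3: 8.2; 4: 6.95.
E[X] = 0.25·2.2 + 0.25·7.7 + 0.25·8.2 + 0.25·6.95 = 6.2625.

6.2625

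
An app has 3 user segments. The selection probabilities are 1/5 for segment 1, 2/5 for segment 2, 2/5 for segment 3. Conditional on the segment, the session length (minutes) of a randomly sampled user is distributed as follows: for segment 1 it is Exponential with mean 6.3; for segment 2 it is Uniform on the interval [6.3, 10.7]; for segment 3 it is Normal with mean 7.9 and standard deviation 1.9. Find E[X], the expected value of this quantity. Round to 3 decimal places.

Component means — 1: 6.3; 2: 8.5; 3: 7.9.
E[X] = 0.2·6.3 + 0.4·8.5 + 0.4·7.9 = 7.82.

7.820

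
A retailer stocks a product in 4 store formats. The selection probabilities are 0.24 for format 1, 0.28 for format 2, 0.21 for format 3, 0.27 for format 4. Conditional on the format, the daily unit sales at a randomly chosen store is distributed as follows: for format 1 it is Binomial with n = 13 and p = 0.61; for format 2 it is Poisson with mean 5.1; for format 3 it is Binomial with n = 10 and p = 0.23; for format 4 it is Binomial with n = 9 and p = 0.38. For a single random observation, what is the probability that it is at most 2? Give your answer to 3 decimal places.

0.229

Conditional on each format, P(X ≤ 2): 1: 0.00102445; 2: 0.116478; 3: 0.586283; 4: 0.271277.
By total probability, P(X ≤ 2) = 0.24·0.00102445 + 0.28·0.116478 + 0.21·0.586283 + 0.27·0.271277 = 0.229224.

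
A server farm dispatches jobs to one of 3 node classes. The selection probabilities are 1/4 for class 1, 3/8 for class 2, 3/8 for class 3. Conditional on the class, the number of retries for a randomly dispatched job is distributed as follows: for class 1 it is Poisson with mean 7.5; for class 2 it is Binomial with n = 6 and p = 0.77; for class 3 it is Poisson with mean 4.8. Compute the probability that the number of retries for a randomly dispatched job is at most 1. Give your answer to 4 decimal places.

0.0202

Conditional on each class, P(X ≤ 1): 1: 0.00470122; 2: 0.00312163; 3: 0.0477325.
By total probability, P(X ≤ 1) = 0.25·0.00470122 + 0.375·0.00312163 + 0.375·0.0477325 = 0.0202456.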